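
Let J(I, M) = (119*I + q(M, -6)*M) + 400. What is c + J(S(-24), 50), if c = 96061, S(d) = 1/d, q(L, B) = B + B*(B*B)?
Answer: 2048545/24 ≈ 85356.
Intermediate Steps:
q(L, B) = B + B³ (q(L, B) = B + B*B² = B + B³)
J(I, M) = 400 - 222*M + 119*I (J(I, M) = (119*I + (-6 + (-6)³)*M) + 400 = (119*I + (-6 - 216)*M) + 400 = (119*I - 222*M) + 400 = (-222*M + 119*I) + 400 = 400 - 222*M + 119*I)
c + J(S(-24), 50) = 96061 + (400 - 222*50 + 119/(-24)) = 96061 + (400 - 11100 + 119*(-1/24)) = 96061 + (400 - 11100 - 119/24) = 96061 - 256919/24 = 2048545/24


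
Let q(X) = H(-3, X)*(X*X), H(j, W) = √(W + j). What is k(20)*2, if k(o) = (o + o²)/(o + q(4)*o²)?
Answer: 14/107 ≈ 0.13084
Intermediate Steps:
q(X) = X²*√(-3 + X) (q(X) = √(X - 3)*(X*X) = √(-3 + X)*X² = X²*√(-3 + X))
k(o) = (o + o²)/(o + 16*o²) (k(o) = (o + o²)/(o + (4²*√(-3 + 4))*o²) = (o + o²)/(o + (16*√1)*o²) = (o + o²)/(o + (16*1)*o²) = (o + o²)/(o + 16*o²))
k(20)*2 = ((1 + 20)/(1 + 16*20))*2 = (21/(1 + 320))*2 = (21/321)*2 = ((1/321)*21)*2 = (7/107)*2 = 14/107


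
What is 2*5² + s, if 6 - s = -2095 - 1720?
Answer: 3871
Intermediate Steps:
s = 3821 (s = 6 - (-2095 - 1720) = 6 - 1*(-3815) = 6 + 3815 = 3821)
2*5² + s = 2*5² + 3821 = 2*25 + 3821 = 50 + 3821 = 3871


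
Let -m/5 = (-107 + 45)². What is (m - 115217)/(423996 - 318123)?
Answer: -134437/105873 ≈ -1.2698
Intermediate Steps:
m = -19220 (m = -5*(-107 + 45)² = -5*(-62)² = -5*3844 = -19220)
(m - 115217)/(423996 - 318123) = (-19220 - 115217)/(423996 - 318123) = -134437/105873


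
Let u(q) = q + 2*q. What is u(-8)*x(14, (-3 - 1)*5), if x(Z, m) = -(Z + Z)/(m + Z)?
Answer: -112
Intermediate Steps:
u(q) = 3*q
x(Z, m) = -2*Z/(Z + m)
u(-8)*x(14, (-3 - 1)*5) = (3*(-8))*(-2*14/(14 + (-3 - 1)*5)) = -(-48)*14/(14 - 4*5) = -(-48)*14/(14 - 20) = -(-48)*14/(-6) = -(-48)*14*(-1)/6 = -24*14/3 = -112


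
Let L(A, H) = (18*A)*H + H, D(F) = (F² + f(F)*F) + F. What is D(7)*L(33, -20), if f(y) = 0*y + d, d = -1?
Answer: -583100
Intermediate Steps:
f(y) = -1 (f(y) = 0*y - 1 = 0 - 1 = -1)
D(F) = F² (D(F) = (F² - F) + F = F²)
L(A, H) = H + 18*A*H (L(A, H) = 18*A*H + H = H + 18*A*H)
D(7)*L(33, -20) = 7²*(-20*(1 + 18*33)) = 49*(-20*(1 + 594)) = 49*(-20*595) = 49*(-11900) = -583100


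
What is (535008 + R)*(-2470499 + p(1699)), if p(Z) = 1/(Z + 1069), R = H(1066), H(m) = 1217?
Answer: -3666889526592975/2768 ≈ -1.3247e+12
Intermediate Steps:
R = 1217
p(Z) = 1/(1069 + Z)
(535008 + R)*(-2470499 + p(1699)) = (535008 + 1217)*(-2470499 + 1/(1069 + 1699)) = 536225*(-2470499 + 1/2768) = 536225*(-6838341231/2768) = -3666889526592975/2768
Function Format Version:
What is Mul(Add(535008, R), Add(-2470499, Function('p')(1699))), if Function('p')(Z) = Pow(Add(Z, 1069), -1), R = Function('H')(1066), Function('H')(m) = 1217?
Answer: Rational(-3666889526592975, 2768) ≈ -1.3247e+12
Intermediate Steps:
R = 1217
Function('p')(Z) = Pow(Add(1069, Z), -1)
Mul(Add(535008, R), Add(-2470499, Function('p')(1699))) = Mul(Add(535008, 1217), Add(-2470499, Pow(Add(1069, 1699), -1))) = Mul(536225, Add(-2470499, Pow(2768, -1))) = Mul(536225, Add(-2470499, Rational(1, 2768))) = Mul(536225, Rational(-6838341231, 2768)) = Rational(-3666889526592975, 2768)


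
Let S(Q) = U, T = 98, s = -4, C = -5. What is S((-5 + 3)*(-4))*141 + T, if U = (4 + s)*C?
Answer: 98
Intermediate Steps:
U = 0 (U = (4 - 4)*(-5) = 0*(-5) = 0)
S(Q) = 0
S((-5 + 3)*(-4))*141 + T = 0*141 + 98 = 0 + 98 = 98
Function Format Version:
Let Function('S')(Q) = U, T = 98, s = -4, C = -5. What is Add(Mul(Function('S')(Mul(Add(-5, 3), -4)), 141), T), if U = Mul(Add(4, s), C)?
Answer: 98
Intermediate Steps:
U = 0 (U = Mul(Add(4, -4), -5) = Mul(0, -5) = 0)
Function('S')(Q) = 0
Add(Mul(Function('S')(Mul(Add(-5, 3), -4)), 141), T) = Add(Mul(0, 141), 98) = Add(0, 98) = 98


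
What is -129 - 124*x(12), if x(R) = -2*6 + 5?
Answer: 739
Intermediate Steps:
x(R) = -7 (x(R) = -12 + 5 = -7)
-129 - 124*x(12) = -129 - 124*(-7) = -129 + 868 = 739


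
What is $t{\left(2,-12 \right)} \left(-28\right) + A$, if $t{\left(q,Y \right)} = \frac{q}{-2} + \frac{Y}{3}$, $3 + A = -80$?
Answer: $57$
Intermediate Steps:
$A = -83$ ($A = -3 - 80 = -83$)
$t{\left(q,Y \right)} = - \frac{q}{2} + \frac{Y}{3}$ ($t{\left(q,Y \right)} = q \left(- \frac{1}{2}\right) + Y \frac{1}{3} = - \frac{q}{2} + \frac{Y}{3}$)
$t{\left(2,-12 \right)} \left(-28\right) + A = \left(\left(- \frac{1}{2}\right) 2 + \frac{1}{3} \left(-12\right)\right) \left(-28\right) - 83 = \left(-1 - 4\right) \left(-28\right) - 83 = \left(-5\right) \left(-28\right) - 83 = 140 - 83 = 57$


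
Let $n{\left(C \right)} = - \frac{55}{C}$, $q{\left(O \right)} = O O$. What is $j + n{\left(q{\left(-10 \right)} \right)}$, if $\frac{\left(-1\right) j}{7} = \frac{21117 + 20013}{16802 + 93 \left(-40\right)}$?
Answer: $- \frac{2951051}{130820} \approx -22.558$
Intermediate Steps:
$j = - \frac{143955}{6541}$ ($j = - 7 \frac{21117 + 20013}{16802 + 93 \left(-40\right)} = - 7 \frac{41130}{16802 - 3720} = - 7 \cdot \frac{41130}{13082} = - 7 \cdot 41130 \cdot \frac{1}{13082} = \left(-7\right) \frac{20565}{6541} = - \frac{143955}{6541} \approx -22.008$)
$q{\left(O \right)} = O^{2}$
$j + n{\left(q{\left(-10 \right)} \right)} = - \frac{143955}{6541} - \frac{55}{\left(-10\right)^{2}} = - \frac{143955}{6541} - \frac{55}{100} = - \frac{143955}{6541} - \frac{11}{20} = - \frac{2951051}{130820}$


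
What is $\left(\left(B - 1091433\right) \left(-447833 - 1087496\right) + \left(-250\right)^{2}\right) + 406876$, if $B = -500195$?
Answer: $2443673094988$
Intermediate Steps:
$\left(\left(B - 1091433\right) \left(-447833 - 1087496\right) + \left(-250\right)^{2}\right) + 406876 = \left(\left(-500195 - 1091433\right) \left(-447833 - 1087496\right) + \left(-250\right)^{2}\right) + 406876 = \left(\left(-1591628\right) \left(-1535329\right) + 62500\right) + 406876 = \left(2443672625612 + 62500\right) + 406876 = 2443672688112 + 406876 = 2443673094988$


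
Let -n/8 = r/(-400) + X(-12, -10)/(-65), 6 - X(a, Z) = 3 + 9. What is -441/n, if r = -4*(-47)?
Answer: -143325/982 ≈ -145.95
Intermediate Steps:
r = 188
X(a, Z) = -6 (X(a, Z) = 6 - (3 + 9) = 6 - 1*12 = 6 - 12 = -6)
n = 982/325 (n = -8*(188/(-400) - 6/(-65)) = -8*(188*(-1/400) - 6*(-1/65)) = -8*(-47/100 + 6/65) = -8*(-491/1300) = 982/325 ≈ 3.0215)
-441/n = -441/982/325 = -441*325/982 = -143325/982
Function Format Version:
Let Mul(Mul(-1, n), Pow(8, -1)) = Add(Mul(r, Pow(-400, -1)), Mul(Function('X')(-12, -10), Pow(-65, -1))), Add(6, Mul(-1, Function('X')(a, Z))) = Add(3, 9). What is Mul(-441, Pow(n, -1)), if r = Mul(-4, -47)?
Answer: Rational(-143325, 982) ≈ -145.95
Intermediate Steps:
r = 188
Function('X')(a, Z) = -6 (Function('X')(a, Z) = Add(6, Mul(-1, Add(3, 9))) = Add(6, Mul(-1, 12)) = Add(6, -12) = -6)
n = Rational(982, 325) (n = Mul(-8, Add(Mul(188, Pow(-400, -1)), Mul(-6, Pow(-65, -1)))) = Mul(-8, Add(Mul(188, Rational(-1, 400)), Mul(-6, Rational(-1, 65)))) = Mul(-8, Add(Rational(-47, 100), Rational(6, 65))) = Mul(-8, Rational(-491, 1300)) = Rational(982, 325) ≈ 3.0215)
Mul(-441, Pow(n, -1)) = Mul(-441, Pow(Rational(982, 325), -1)) = Mul(-441, Rational(325, 982)) = Rational(-143325, 982)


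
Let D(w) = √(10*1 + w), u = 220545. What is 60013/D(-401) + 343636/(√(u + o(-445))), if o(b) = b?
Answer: 171818*√2201/11005 - 60013*I*√391/391 ≈ 732.47 - 3035.0*I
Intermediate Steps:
D(w) = √(10 + w)
60013/D(-401) + 343636/(√(u + o(-445))) = 60013/(√(10 - 401)) + 343636/(√(220545 - 445)) = 60013/(√(-391)) + 343636/(√220100) = 60013/((I*√391)) + 343636/((10*√2201)) = 60013*(-I*√391/391) + 343636*(√2201/22010) = -60013*I*√391/391 + 171818*√2201/11005 = 171818*√2201/11005 - 60013*I*√391/391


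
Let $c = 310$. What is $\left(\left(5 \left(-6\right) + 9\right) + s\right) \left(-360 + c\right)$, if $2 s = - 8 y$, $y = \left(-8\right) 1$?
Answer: $-550$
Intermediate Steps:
$y = -8$
$s = 32$ ($s = \frac{\left(-8\right) \left(-8\right)}{2} = \frac{1}{2} \cdot 64 = 32$)
$\left(\left(5 \left(-6\right) + 9\right) + s\right) \left(-360 + c\right) = \left(\left(5 \left(-6\right) + 9\right) + 32\right) \left(-360 + 310\right) = \left(\left(-30 + 9\right) + 32\right) \left(-50\right) = \left(-21 + 32\right) \left(-50\right) = 11 \left(-50\right) = -550$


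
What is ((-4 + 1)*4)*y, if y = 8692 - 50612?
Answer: 503040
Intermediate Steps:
y = -41920
((-4 + 1)*4)*y = ((-4 + 1)*4)*(-41920) = -3*4*(-41920) = -12*(-41920) = 503040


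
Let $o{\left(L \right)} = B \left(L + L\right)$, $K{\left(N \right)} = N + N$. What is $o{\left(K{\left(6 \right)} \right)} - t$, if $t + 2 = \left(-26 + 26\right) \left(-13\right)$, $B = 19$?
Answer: $458$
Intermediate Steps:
$K{\left(N \right)} = 2 N$
$t = -2$ ($t = -2 + \left(-26 + 26\right) \left(-13\right) = -2 + 0 \left(-13\right) = -2 + 0 = -2$)
$o{\left(L \right)} = 38 L$ ($o{\left(L \right)} = 19 \left(L + L\right) = 19 \cdot 2 L = 38 L$)
$o{\left(K{\left(6 \right)} \right)} - t = 38 \cdot 2 \cdot 6 - -2 = 38 \cdot 12 + 2 = 456 + 2 = 458$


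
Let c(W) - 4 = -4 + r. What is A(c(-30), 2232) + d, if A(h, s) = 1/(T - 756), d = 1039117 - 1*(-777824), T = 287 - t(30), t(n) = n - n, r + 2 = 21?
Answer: 852145328/469 ≈ 1.8169e+6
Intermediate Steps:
r = 19 (r = -2 + 21 = 19)
t(n) = 0
c(W) = 19 (c(W) = 4 + (-4 + 19) = 4 + 15 = 19)
T = 287 (T = 287 - 1*0 = 287 + 0 = 287)
d = 1816941 (d = 1039117 + 777824 = 1816941)
A(h, s) = -1/469 (A(h, s) = 1/(287 - 756) = 1/(-469) = -1/469)
A(c(-30), 2232) + d = -1/469 + 1816941 = 852145328/469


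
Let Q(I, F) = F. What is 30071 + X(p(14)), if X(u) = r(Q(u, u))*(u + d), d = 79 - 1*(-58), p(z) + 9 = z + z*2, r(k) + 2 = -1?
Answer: 29561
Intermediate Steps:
r(k) = -3 (r(k) = -2 - 1 = -3)
p(z) = -9 + 3*z (p(z) = -9 + (z + z*2) = -9 + (z + 2*z) = -9 + 3*z)
d = 137 (d = 79 + 58 = 137)
X(u) = -411 - 3*u (X(u) = -3*(u + 137) = -3*(137 + u) = -411 - 3*u)
30071 + X(p(14)) = 30071 + (-411 - 3*(-9 + 3*14)) = 30071 + (-411 - 3*(-9 + 42)) = 30071 + (-411 - 3*33) = 30071 + (-411 - 99) = 30071 - 510 = 29561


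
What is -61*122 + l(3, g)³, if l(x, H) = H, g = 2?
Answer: -7434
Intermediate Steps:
-61*122 + l(3, g)³ = -61*122 + 2³ = -7442 + 8 = -7434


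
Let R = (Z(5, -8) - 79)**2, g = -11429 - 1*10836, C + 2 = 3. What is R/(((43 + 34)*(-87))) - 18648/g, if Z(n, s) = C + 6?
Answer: 3167064/49717745 ≈ 0.063701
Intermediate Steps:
C = 1 (C = -2 + 3 = 1)
Z(n, s) = 7 (Z(n, s) = 1 + 6 = 7)
g = -22265 (g = -11429 - 10836 = -22265)
R = 5184 (R = (7 - 79)**2 = (-72)**2 = 5184)
R/(((43 + 34)*(-87))) - 18648/g = 5184/(((43 + 34)*(-87))) - 18648/(-22265) = 5184/((77*(-87))) - 18648*(-1/22265) = 5184/(-6699) + 18648/22265 = 5184*(-1/6699) + 18648/22265 = -1728/2233 + 18648/22265 = 3167064/49717745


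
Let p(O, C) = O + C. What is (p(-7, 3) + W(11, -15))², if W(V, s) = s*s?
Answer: 48841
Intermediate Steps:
W(V, s) = s²
p(O, C) = C + O
(p(-7, 3) + W(11, -15))² = ((3 - 7) + (-15)²)² = (-4 + 225)² = 221² = 48841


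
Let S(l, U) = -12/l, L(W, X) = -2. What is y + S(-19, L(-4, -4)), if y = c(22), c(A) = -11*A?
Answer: -4586/19 ≈ -241.37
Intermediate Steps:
S(l, U) = -12/l
y = -242 (y = -11*22 = -242)
y + S(-19, L(-4, -4)) = -242 - 12/(-19) = -242 - 12*(-1/19) = -242 + 12/19 = -4586/19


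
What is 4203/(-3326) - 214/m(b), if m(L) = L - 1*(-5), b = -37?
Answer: 144317/26608 ≈ 5.4238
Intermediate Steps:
m(L) = 5 + L (m(L) = L + 5 = 5 + L)
4203/(-3326) - 214/m(b) = 4203/(-3326) - 214/(5 - 37) = 4203*(-1/3326) - 214/(-32) = -4203/3326 - 214*(-1/32) = -4203/3326 + 107/16 = 144317/26608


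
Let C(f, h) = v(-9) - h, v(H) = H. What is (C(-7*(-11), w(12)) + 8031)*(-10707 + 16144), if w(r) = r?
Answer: 43550370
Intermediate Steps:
C(f, h) = -9 - h
(C(-7*(-11), w(12)) + 8031)*(-10707 + 16144) = ((-9 - 1*12) + 8031)*(-10707 + 16144) = ((-9 - 12) + 8031)*5437 = (-21 + 8031)*5437 = 8010*5437 = 43550370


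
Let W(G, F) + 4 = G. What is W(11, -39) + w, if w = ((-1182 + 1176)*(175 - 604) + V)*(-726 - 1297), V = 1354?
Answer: -7946337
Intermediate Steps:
W(G, F) = -4 + G
w = -7946344 (w = ((-1182 + 1176)*(175 - 604) + 1354)*(-726 - 1297) = (-6*(-429) + 1354)*(-2023) = (2574 + 1354)*(-2023) = 3928*(-2023) = -7946344)
W(11, -39) + w = (-4 + 11) - 7946344 = 7 - 7946344 = -7946337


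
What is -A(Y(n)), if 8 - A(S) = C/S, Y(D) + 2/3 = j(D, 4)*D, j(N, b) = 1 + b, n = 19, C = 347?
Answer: -1223/283 ≈ -4.3216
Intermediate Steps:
Y(D) = -2/3 + 5*D (Y(D) = -2/3 + (1 + 4)*D = -2/3 + 5*D)
A(S) = 8 - 347/S
-A(Y(n)) = -(8 - 347/(-2/3 + 5*19)) = -(8 - 347/(-2/3 + 95)) = -(8 - 347/283/3) = -(8 - 347*3/283) = -(8 - 1041/283) = -1*1223/283 = -1223/283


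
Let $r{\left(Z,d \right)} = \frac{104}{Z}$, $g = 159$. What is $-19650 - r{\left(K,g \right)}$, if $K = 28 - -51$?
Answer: $- \frac{1552454}{79} \approx -19651.0$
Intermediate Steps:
$K = 79$ ($K = 28 + 51 = 79$)
$-19650 - r{\left(K,g \right)} = -19650 - \frac{104}{79} = - \frac{1552454}{79}$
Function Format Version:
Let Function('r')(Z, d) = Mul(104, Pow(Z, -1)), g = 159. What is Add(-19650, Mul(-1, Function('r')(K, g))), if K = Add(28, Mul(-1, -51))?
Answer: Rational(-1552454, 79) ≈ -19651.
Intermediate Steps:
K = 79 (K = Add(28, 51) = 79)
Add(-19650, Mul(-1, Function('r')(K, g))) = Add(-19650, Mul(-1, Mul(104, Pow(79, -1)))) = Add(-19650, Mul(-1, Mul(104, Rational(1, 79)))) = Add(-19650, Mul(-1, Rational(104, 79))) = Add(-19650, Rational(-104, 79)) = Rational(-1552454, 79)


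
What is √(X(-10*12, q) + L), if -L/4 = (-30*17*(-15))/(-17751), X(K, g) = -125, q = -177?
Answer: 5*I*√172640309/5917 ≈ 11.103*I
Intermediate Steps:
L = 10200/5917 (L = -4*-30*17*(-15)/(-17751) = -4*(-510*(-15))*(-1)/17751 = -30600*(-1)/17751 = -4*(-2550/5917) = 10200/5917 ≈ 1.7238)
√(X(-10*12, q) + L) = √(-125 + 10200/5917) = √(-729425/5917) = 5*I*√172640309/5917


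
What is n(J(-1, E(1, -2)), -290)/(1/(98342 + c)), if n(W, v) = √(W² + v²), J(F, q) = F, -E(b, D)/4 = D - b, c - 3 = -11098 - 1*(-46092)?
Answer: 133339*√84101 ≈ 3.8669e+7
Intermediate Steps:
c = 34997 (c = 3 + (-11098 - 1*(-46092)) = 3 + (-11098 + 46092) = 3 + 34994 = 34997)
E(b, D) = -4*D + 4*b (E(b, D) = -4*(D - b) = -4*D + 4*b)
n(J(-1, E(1, -2)), -290)/(1/(98342 + c)) = √((-1)² + (-290)²)/(1/(98342 + 34997)) = √(1 + 84100)/(1/133339) = √84101/(1/133339) = √84101*133339 = 133339*√84101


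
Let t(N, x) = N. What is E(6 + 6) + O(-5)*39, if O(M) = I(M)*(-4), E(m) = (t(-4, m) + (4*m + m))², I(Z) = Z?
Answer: 3916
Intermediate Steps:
E(m) = (-4 + 5*m)² (E(m) = (-4 + (4*m + m))² = (-4 + 5*m)²)
O(M) = -4*M (O(M) = M*(-4) = -4*M)
E(6 + 6) + O(-5)*39 = (-4 + 5*(6 + 6))² - 4*(-5)*39 = (-4 + 5*12)² + 20*39 = (-4 + 60)² + 780 = 56² + 780 = 3136 + 780 = 3916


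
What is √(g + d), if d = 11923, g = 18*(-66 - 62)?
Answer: √9619 ≈ 98.077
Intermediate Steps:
g = -2304 (g = 18*(-128) = -2304)
√(g + d) = √(-2304 + 11923) = √9619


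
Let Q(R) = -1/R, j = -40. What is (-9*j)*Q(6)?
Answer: -60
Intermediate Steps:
(-9*j)*Q(6) = (-9*(-40))*(-1/6) = 360*(-1*1/6) = 360*(-1/6) = -60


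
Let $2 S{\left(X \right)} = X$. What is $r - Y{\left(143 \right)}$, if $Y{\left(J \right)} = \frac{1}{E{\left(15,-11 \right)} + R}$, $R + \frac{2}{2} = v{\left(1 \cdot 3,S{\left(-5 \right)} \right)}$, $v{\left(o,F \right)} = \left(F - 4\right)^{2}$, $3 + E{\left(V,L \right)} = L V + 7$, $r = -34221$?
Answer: $- \frac{16391855}{479} \approx -34221.0$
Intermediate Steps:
$S{\left(X \right)} = \frac{X}{2}$
$E{\left(V,L \right)} = 4 + L V$ ($E{\left(V,L \right)} = -3 + \left(L V + 7\right) = -3 + \left(7 + L V\right) = 4 + L V$)
$v{\left(o,F \right)} = \left(-4 + F\right)^{2}$
$R = \frac{165}{4}$ ($R = -1 + \left(-4 + \frac{1}{2} \left(-5\right)\right)^{2} = -1 + \left(-4 - \frac{5}{2}\right)^{2} = -1 + \left(- \frac{13}{2}\right)^{2} = -1 + \frac{169}{4} = \frac{165}{4} \approx 41.25$)
$Y{\left(J \right)} = - \frac{4}{479}$ ($Y{\left(J \right)} = \frac{1}{\left(4 - 165\right) + \frac{165}{4}} = \frac{1}{-161 + \frac{165}{4}} = \frac{1}{- \frac{479}{4}} = - \frac{4}{479}$)
$r - Y{\left(143 \right)} = -34221 - - \frac{4}{479} = -34221 + \frac{4}{479} = - \frac{16391855}{479}$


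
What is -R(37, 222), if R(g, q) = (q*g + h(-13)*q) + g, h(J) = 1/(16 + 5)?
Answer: -57831/7 ≈ -8261.6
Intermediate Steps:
h(J) = 1/21
R(g, q) = g + q/21 + g*q (R(g, q) = (q*g + q/21) + g = (g*q + q/21) + g = (q/21 + g*q) + g = g + q/21 + g*q)
-R(37, 222) = -(37 + (1/21)*222 + 37*222) = -(37 + 74/7 + 8214) = -1*57831/7 = -57831/7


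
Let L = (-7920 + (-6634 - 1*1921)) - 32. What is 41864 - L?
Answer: 58371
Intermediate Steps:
L = -16507 (L = (-7920 + (-6634 - 1921)) - 32 = (-7920 - 8555) - 32 = -16475 - 32 = -16507)
41864 - L = 41864 - 1*(-16507) = 41864 + 16507 = 58371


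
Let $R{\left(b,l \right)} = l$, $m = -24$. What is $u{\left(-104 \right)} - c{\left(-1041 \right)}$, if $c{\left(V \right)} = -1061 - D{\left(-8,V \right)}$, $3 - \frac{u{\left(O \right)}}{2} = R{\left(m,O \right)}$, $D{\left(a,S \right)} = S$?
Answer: $234$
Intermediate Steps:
$u{\left(O \right)} = 6 - 2 O$
$c{\left(V \right)} = -1061 - V$
$u{\left(-104 \right)} - c{\left(-1041 \right)} = \left(6 - -208\right) - \left(-1061 - -1041\right) = \left(6 + 208\right) - \left(-1061 + 1041\right) = 214 - -20 = 214 + 20 = 234$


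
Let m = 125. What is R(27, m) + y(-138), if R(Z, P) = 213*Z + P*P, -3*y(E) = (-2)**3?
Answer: 64136/3 ≈ 21379.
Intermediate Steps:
y(E) = 8/3 (y(E) = -1/3*(-2)**3 = -1/3*(-8) = 8/3)
R(Z, P) = P**2 + 213*Z (R(Z, P) = 213*Z + P**2 = P**2 + 213*Z)
R(27, m) + y(-138) = (125**2 + 213*27) + 8/3 = (15625 + 5751) + 8/3 = 21376 + 8/3 = 64136/3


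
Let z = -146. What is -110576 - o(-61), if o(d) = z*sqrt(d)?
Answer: -110576 + 146*I*sqrt(61) ≈ -1.1058e+5 + 1140.3*I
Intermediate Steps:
o(d) = -146*sqrt(d)
-110576 - o(-61) = -110576 - (-146)*sqrt(-61) = -110576 - (-146)*I*sqrt(61) = -110576 + 146*I*sqrt(61)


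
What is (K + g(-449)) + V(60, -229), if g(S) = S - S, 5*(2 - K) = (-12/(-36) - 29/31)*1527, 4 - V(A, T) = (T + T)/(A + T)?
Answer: 4903356/26195 ≈ 187.19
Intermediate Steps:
V(A, T) = 4 - 2*T/(A + T) (V(A, T) = 4 - (T + T)/(A + T) = 4 - 2*T/(A + T))
K = 28814/155 (K = 2 - (-12/(-36) - 29/31)*1527/5 = 2 - (-12*(-1/36) - 29*1/31)*1527/5 = 2 - (1/3 - 29/31)*1527/5 = 2 - (-56)*1527/465 = 2 - 1/5*(-28504/31) = 2 + 28504/155 = 28814/155 ≈ 185.90)
g(S) = 0
(K + g(-449)) + V(60, -229) = (28814/155 + 0) + 2*(-229 + 2*60)/(60 - 229) = 28814/155 + 2*(-229 + 120)/(-169) = 28814/155 + 2*(-1/169)*(-109) = 28814/155 + 218/169 = 4903356/26195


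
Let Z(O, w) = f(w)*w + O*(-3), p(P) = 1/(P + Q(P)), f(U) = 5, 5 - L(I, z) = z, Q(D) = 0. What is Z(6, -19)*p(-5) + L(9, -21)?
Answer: 243/5 ≈ 48.600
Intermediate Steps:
L(I, z) = 5 - z
p(P) = 1/P (p(P) = 1/(P + 0) = 1/P)
Z(O, w) = -3*O + 5*w (Z(O, w) = 5*w + O*(-3) = 5*w - 3*O = -3*O + 5*w)
Z(6, -19)*p(-5) + L(9, -21) = (-3*6 + 5*(-19))/(-5) + (5 - 1*(-21)) = (-18 - 95)*(-1/5) + (5 + 21) = -113*(-1/5) + 26 = 113/5 + 26 = 243/5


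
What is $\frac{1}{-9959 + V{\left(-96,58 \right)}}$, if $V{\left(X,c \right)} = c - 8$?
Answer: $- \frac{1}{9909} \approx -0.00010092$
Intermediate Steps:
$V{\left(X,c \right)} = -8 + c$
$\frac{1}{-9959 + V{\left(-96,58 \right)}} = \frac{1}{-9959 + \left(-8 + 58\right)} = \frac{1}{-9959 + 50} = \frac{1}{-9909} = - \frac{1}{9909}$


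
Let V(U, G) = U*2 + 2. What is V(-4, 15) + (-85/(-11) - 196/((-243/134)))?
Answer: 293521/2673 ≈ 109.81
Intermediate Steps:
V(U, G) = 2 + 2*U (V(U, G) = 2*U + 2 = 2 + 2*U)
V(-4, 15) + (-85/(-11) - 196/((-243/134))) = (2 + 2*(-4)) + (-85/(-11) - 196/((-243/134))) = (2 - 8) + (-85*(-1/11) - 196/((-243*1/134))) = -6 + (85/11 - 196/(-243/134)) = -6 + (85/11 - 196*(-134/243)) = -6 + (85/11 + 26264/243) = -6 + 309559/2673 = 293521/2673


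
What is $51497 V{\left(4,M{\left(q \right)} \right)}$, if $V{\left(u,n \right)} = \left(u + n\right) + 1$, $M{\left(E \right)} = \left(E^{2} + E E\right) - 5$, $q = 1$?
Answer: $102994$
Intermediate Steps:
$M{\left(E \right)} = -5 + 2 E^{2}$ ($M{\left(E \right)} = \left(E^{2} + E^{2}\right) - 5 = 2 E^{2} - 5 = -5 + 2 E^{2}$)
$V{\left(u,n \right)} = 1 + n + u$ ($V{\left(u,n \right)} = \left(n + u\right) + 1 = 1 + n + u$)
$51497 V{\left(4,M{\left(q \right)} \right)} = 51497 \left(1 - \left(5 - 2 \cdot 1^{2}\right) + 4\right) = 51497 \left(1 + \left(-5 + 2 \cdot 1\right) + 4\right) = 51497 \left(1 + \left(-5 + 2\right) + 4\right) = 51497 \left(1 - 3 + 4\right) = 51497 \cdot 2 = 102994$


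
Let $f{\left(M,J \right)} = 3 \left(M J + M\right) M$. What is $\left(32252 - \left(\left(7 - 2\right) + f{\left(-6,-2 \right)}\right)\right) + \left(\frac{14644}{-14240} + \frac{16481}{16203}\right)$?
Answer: $\frac{1866322464577}{57682680} \approx 32355.0$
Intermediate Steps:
$f{\left(M,J \right)} = M \left(3 M + 3 J M\right)$ ($f{\left(M,J \right)} = 3 \left(J M + M\right) M = 3 \left(M + J M\right) M = \left(3 M + 3 J M\right) M = M \left(3 M + 3 J M\right)$)
$\left(32252 - \left(\left(7 - 2\right) + f{\left(-6,-2 \right)}\right)\right) + \left(\frac{14644}{-14240} + \frac{16481}{16203}\right) = \left(32252 - \left(\left(7 - 2\right) + 3 \left(-6\right)^{2} \left(1 - 2\right)\right)\right) + \left(\frac{14644}{-14240} + \frac{16481}{16203}\right) = \left(32252 - \left(\left(7 - 2\right) + 3 \cdot 36 \left(-1\right)\right)\right) + \left(14644 \left(- \frac{1}{14240}\right) + 16481 \cdot \frac{1}{16203}\right) = \left(32252 - \left(5 - 108\right)\right) + \left(- \frac{3661}{3560} + \frac{16481}{16203}\right) = \left(32252 - -103\right) - \frac{646823}{57682680} = \left(32252 + 103\right) - \frac{646823}{57682680} = 32355 - \frac{646823}{57682680} = \frac{1866322464577}{57682680}$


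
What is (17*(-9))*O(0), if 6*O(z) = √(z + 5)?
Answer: -51*√5/2 ≈ -57.020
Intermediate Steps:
O(z) = √(5 + z)/6 (O(z) = √(z + 5)/6 = √(5 + z)/6)
(17*(-9))*O(0) = (17*(-9))*(√(5 + 0)/6) = -51*√5/2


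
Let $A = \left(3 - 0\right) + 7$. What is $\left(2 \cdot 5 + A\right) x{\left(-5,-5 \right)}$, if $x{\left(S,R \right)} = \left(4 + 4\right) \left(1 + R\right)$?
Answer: $-640$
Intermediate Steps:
$x{\left(S,R \right)} = 8 + 8 R$ ($x{\left(S,R \right)} = 8 \left(1 + R\right) = 8 + 8 R$)
$A = 10$ ($A = \left(3 + 0\right) + 7 = 3 + 7 = 10$)
$\left(2 \cdot 5 + A\right) x{\left(-5,-5 \right)} = \left(2 \cdot 5 + 10\right) \left(8 + 8 \left(-5\right)\right) = \left(10 + 10\right) \left(8 - 40\right) = 20 \left(-32\right) = -640$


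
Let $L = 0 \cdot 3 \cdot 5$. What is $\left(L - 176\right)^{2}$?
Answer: $30976$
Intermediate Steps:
$L = 0$ ($L = 0 \cdot 5 = 0$)
$\left(L - 176\right)^{2} = \left(0 - 176\right)^{2} = \left(-176\right)^{2} = 30976$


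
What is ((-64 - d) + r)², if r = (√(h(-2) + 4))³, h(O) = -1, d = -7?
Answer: 3276 - 342*√3 ≈ 2683.6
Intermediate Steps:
r = 3*√3 (r = (√(-1 + 4))³ = (√3)³ = 3*√3 ≈ 5.1962)
((-64 - d) + r)² = ((-64 - 1*(-7)) + 3*√3)² = ((-64 + 7) + 3*√3)² = (-57 + 3*√3)²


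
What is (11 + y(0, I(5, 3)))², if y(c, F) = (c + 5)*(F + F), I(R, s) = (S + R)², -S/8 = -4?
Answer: 187717401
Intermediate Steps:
S = 32 (S = -8*(-4) = 32)
I(R, s) = (32 + R)²
y(c, F) = 2*F*(5 + c) (y(c, F) = (5 + c)*(2*F) = 2*F*(5 + c))
(11 + y(0, I(5, 3)))² = (11 + 2*(32 + 5)²*(5 + 0))² = (11 + 2*37²*5)² = (11 + 2*1369*5)² = (11 + 13690)² = 13701² = 187717401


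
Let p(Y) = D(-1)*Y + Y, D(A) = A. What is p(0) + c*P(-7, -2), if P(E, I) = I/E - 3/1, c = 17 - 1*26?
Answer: 171/7 ≈ 24.429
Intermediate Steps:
c = -9 (c = 17 - 26 = -9)
P(E, I) = -3 + I/E (P(E, I) = I/E - 3*1 = I/E - 3 = -3 + I/E)
p(Y) = 0 (p(Y) = -Y + Y = 0)
p(0) + c*P(-7, -2) = 0 - 9*(-3 - 2/(-7)) = 0 - 9*(-3 - 2*(-⅐)) = 0 - 9*(-3 + 2/7) = 0 - 9*(-19/7) = 0 + 171/7 = 171/7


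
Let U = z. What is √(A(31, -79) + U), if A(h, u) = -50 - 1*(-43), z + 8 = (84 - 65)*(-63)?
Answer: 2*I*√303 ≈ 34.814*I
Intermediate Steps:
z = -1205 (z = -8 + (84 - 65)*(-63) = -8 + 19*(-63) = -8 - 1197 = -1205)
U = -1205
A(h, u) = -7 (A(h, u) = -50 + 43 = -7)
√(A(31, -79) + U) = √(-7 - 1205) = √(-1212) = 2*I*√303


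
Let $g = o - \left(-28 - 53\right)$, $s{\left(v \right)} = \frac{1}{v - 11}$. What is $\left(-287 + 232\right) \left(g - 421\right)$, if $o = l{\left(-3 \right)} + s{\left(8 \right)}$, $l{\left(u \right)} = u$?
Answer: $\frac{56650}{3} \approx 18883.0$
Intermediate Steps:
$s{\left(v \right)} = \frac{1}{-11 + v}$
$o = - \frac{10}{3}$ ($o = -3 + \frac{1}{-11 + 8} = -3 + \frac{1}{-3} = -3 - \frac{1}{3} = - \frac{10}{3} \approx -3.3333$)
$g = \frac{233}{3}$ ($g = - \frac{10}{3} - \left(-28 - 53\right) = - \frac{10}{3} - -81 = - \frac{10}{3} + 81 = \frac{233}{3} \approx 77.667$)
$\left(-287 + 232\right) \left(g - 421\right) = \left(-287 + 232\right) \left(\frac{233}{3} - 421\right) = \left(-55\right) \left(- \frac{1030}{3}\right) = \frac{56650}{3}$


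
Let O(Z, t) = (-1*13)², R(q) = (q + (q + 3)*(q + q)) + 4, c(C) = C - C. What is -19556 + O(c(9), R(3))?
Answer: -19387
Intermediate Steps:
c(C) = 0
R(q) = 4 + q + 2*q*(3 + q) (R(q) = (q + (3 + q)*(2*q)) + 4 = (q + 2*q*(3 + q)) + 4 = 4 + q + 2*q*(3 + q))
O(Z, t) = 169 (O(Z, t) = (-13)² = 169)
-19556 + O(c(9), R(3)) = -19556 + 169 = -19387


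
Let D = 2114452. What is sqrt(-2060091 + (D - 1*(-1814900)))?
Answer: sqrt(1869261) ≈ 1367.2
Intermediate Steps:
sqrt(-2060091 + (D - 1*(-1814900))) = sqrt(-2060091 + (2114452 - 1*(-1814900))) = sqrt(-2060091 + (2114452 + 1814900)) = sqrt(-2060091 + 3929352) = sqrt(1869261)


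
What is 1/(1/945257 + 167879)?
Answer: 945257/158688799904 ≈ 5.9567e-6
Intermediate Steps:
1/(1/945257 + 167879) = 1/(158688799904/945257) = 945257/158688799904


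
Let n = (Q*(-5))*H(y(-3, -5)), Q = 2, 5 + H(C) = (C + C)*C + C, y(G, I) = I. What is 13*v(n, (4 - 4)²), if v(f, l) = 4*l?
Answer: 0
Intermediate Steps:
H(C) = -5 + C + 2*C² (H(C) = -5 + ((C + C)*C + C) = -5 + ((2*C)*C + C) = -5 + (2*C² + C) = -5 + (C + 2*C²) = -5 + C + 2*C²)
n = -400 (n = (2*(-5))*(-5 - 5 + 2*(-5)²) = -10*(-5 - 5 + 2*25) = -10*(-5 - 5 + 50) = -10*40 = -400)
13*v(n, (4 - 4)²) = 13*(4*(4 - 4)²) = 13*(4*0²) = 13*(4*0) = 13*0 = 0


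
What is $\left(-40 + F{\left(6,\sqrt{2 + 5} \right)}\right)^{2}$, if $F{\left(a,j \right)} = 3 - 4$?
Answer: $1681$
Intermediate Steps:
$F{\left(a,j \right)} = -1$ ($F{\left(a,j \right)} = 3 - 4 = -1$)
$\left(-40 + F{\left(6,\sqrt{2 + 5} \right)}\right)^{2} = \left(-40 - 1\right)^{2} = \left(-41\right)^{2} = 1681$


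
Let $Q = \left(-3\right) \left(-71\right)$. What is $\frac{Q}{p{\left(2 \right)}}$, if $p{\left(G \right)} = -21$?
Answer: $- \frac{71}{7} \approx -10.143$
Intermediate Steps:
$Q = 213$
$\frac{Q}{p{\left(2 \right)}} = \frac{213}{-21} = 213 \left(- \frac{1}{21}\right) = - \frac{71}{7}$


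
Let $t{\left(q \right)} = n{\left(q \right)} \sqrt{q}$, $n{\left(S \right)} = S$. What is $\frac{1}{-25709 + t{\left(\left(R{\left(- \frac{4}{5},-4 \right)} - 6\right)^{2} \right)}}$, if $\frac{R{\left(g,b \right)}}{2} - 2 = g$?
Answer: $- \frac{125}{3207793} \approx -3.8968 \cdot 10^{-5}$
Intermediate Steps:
$R{\left(g,b \right)} = 4 + 2 g$
$t{\left(q \right)} = q^{\frac{3}{2}}$ ($t{\left(q \right)} = q \sqrt{q} = q^{\frac{3}{2}}$)
$\frac{1}{-25709 + t{\left(\left(R{\left(- \frac{4}{5},-4 \right)} - 6\right)^{2} \right)}} = \frac{1}{-25709 + \left(\left(\left(4 + 2 \left(- \frac{4}{5}\right)\right) - 6\right)^{2}\right)^{\frac{3}{2}}} = \frac{1}{-25709 + \left(\left(\left(4 - \frac{8}{5}\right) - 6\right)^{2}\right)^{\frac{3}{2}}} = \frac{1}{-25709 + \left(\left(\frac{12}{5} - 6\right)^{2}\right)^{\frac{3}{2}}} = \frac{1}{-25709 + \left(\left(- \frac{18}{5}\right)^{2}\right)^{\frac{3}{2}}} = \frac{1}{-25709 + \left(\frac{324}{25}\right)^{\frac{3}{2}}} = \frac{1}{-25709 + \frac{5832}{125}} = \frac{1}{- \frac{3207793}{125}} = - \frac{125}{3207793}$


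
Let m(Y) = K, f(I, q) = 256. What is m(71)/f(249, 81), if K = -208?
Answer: -13/16 ≈ -0.81250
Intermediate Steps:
m(Y) = -208
m(71)/f(249, 81) = -208/256 = -208*1/256 = -13/16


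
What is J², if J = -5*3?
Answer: 225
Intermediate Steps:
J = -15
J² = (-15)² = 225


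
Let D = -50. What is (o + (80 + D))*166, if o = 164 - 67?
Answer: 21082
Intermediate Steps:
o = 97
(o + (80 + D))*166 = (97 + (80 - 50))*166 = (97 + 30)*166 = 127*166 = 21082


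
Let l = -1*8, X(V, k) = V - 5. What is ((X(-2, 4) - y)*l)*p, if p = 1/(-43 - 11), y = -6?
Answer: -4/27 ≈ -0.14815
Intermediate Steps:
X(V, k) = -5 + V
p = -1/54 (p = 1/(-54) = -1/54 ≈ -0.018519)
l = -8
((X(-2, 4) - y)*l)*p = (((-5 - 2) - 1*(-6))*(-8))*(-1/54) = ((-7 + 6)*(-8))*(-1/54) = -1*(-8)*(-1/54) = 8*(-1/54) = -4/27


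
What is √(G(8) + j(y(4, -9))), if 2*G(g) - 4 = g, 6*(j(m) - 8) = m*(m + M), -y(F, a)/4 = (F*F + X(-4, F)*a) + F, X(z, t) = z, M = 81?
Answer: √48174/3 ≈ 73.162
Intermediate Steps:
y(F, a) = -4*F - 4*F² + 16*a (y(F, a) = -4*((F*F - 4*a) + F) = -4*((F² - 4*a) + F) = -4*(F + F² - 4*a) = -4*F - 4*F² + 16*a)
j(m) = 8 + m*(81 + m)/6 (j(m) = 8 + (m*(m + 81))/6 = 8 + (m*(81 + m))/6 = 8 + m*(81 + m)/6)
G(g) = 2 + g/2
√(G(8) + j(y(4, -9))) = √((2 + (½)*8) + (8 + (-4*4 - 4*4² + 16*(-9))²/6 + 27*(-4*4 - 4*4² + 16*(-9))/2)) = √((2 + 4) + (8 + (-16 - 4*16 - 144)²/6 + 27*(-16 - 4*16 - 144)/2)) = √(6 + (8 + (-16 - 64 - 144)²/6 + 27*(-16 - 64 - 144)/2)) = √(6 + (8 + (⅙)*(-224)² + (27/2)*(-224))) = √(6 + (8 + (⅙)*50176 - 3024)) = √(6 + (8 + 25088/3 - 3024)) = √(6 + 16040/3) = √(16058/3) = √48174/3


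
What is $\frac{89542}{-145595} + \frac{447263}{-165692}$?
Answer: $- \frac{79955649549}{24123926740} \approx -3.3144$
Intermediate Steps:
$\frac{89542}{-145595} + \frac{447263}{-165692} = 89542 \left(- \frac{1}{145595}\right) + 447263 \left(- \frac{1}{165692}\right) = - \frac{89542}{145595} - \frac{447263}{165692} = - \frac{79955649549}{24123926740}$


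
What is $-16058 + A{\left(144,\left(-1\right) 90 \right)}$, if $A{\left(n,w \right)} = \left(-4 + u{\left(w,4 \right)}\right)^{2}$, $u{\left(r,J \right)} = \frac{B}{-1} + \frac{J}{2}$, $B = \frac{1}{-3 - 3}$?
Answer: $- \frac{577967}{36} \approx -16055.0$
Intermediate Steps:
$B = - \frac{1}{6}$ ($B = \frac{1}{-6} = - \frac{1}{6} \approx -0.16667$)
$u{\left(r,J \right)} = \frac{1}{6} + \frac{J}{2}$ ($u{\left(r,J \right)} = - \frac{1}{6 \left(-1\right)} + \frac{J}{2} = \left(- \frac{1}{6}\right) \left(-1\right) + J \frac{1}{2} = \frac{1}{6} + \frac{J}{2}$)
$A{\left(n,w \right)} = \frac{121}{36}$ ($A{\left(n,w \right)} = \left(-4 + \left(\frac{1}{6} + \frac{1}{2} \cdot 4\right)\right)^{2} = \left(-4 + \left(\frac{1}{6} + 2\right)\right)^{2} = \left(-4 + \frac{13}{6}\right)^{2} = \left(- \frac{11}{6}\right)^{2} = \frac{121}{36}$)
$-16058 + A{\left(144,\left(-1\right) 90 \right)} = -16058 + \frac{121}{36} = - \frac{577967}{36}$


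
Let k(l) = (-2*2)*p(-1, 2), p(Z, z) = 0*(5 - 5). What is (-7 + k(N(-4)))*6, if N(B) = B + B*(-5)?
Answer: -42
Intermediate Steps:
p(Z, z) = 0 (p(Z, z) = 0*0 = 0)
N(B) = -4*B (N(B) = B - 5*B = -4*B)
k(l) = 0 (k(l) = -2*2*0 = -4*0 = 0)
(-7 + k(N(-4)))*6 = (-7 + 0)*6 = -7*6 = -42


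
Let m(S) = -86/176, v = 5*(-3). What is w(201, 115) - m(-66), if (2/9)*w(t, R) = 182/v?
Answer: -23809/440 ≈ -54.111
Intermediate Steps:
v = -15
w(t, R) = -273/5 (w(t, R) = 9*(182/(-15))/2 = 9*(182*(-1/15))/2 = (9/2)*(-182/15) = -273/5)
m(S) = -43/88 (m(S) = -86*1/176 = -43/88)
w(201, 115) - m(-66) = -273/5 - 1*(-43/88) = -273/5 + 43/88 = -23809/440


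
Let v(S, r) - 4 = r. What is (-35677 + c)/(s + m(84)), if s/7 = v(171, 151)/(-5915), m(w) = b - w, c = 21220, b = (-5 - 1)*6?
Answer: 2443233/20311 ≈ 120.29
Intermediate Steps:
b = -36 (b = -6*6 = -36)
m(w) = -36 - w
v(S, r) = 4 + r
s = -31/169 (s = 7*((4 + 151)/(-5915)) = 7*(155*(-1/5915)) = 7*(-31/1183) = -31/169 ≈ -0.18343)
(-35677 + c)/(s + m(84)) = (-35677 + 21220)/(-31/169 + (-36 - 1*84)) = -14457/(-31/169 + (-36 - 84)) = -14457/(-31/169 - 120) = -14457/(-20311/169) = -14457*(-169/20311) = 2443233/20311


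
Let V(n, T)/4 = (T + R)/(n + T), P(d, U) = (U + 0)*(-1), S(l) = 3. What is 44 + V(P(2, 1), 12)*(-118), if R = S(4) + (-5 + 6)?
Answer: -7068/11 ≈ -642.54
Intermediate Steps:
P(d, U) = -U (P(d, U) = U*(-1) = -U)
R = 4 (R = 3 + (-5 + 6) = 3 + 1 = 4)
V(n, T) = 4*(4 + T)/(T + n) (V(n, T) = 4*((T + 4)/(n + T)) = 4*((4 + T)/(T + n)) = 4*(4 + T)/(T + n))
44 + V(P(2, 1), 12)*(-118) = 44 + (4*(4 + 12)/(12 - 1*1))*(-118) = 44 + (4*16/(12 - 1))*(-118) = 44 + (4*16/11)*(-118) = 44 + (4*(1/11)*16)*(-118) = 44 + (64/11)*(-118) = 44 - 7552/11 = -7068/11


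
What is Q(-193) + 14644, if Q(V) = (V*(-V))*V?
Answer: 7203701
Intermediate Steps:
Q(V) = -V³ (Q(V) = (-V²)*V = -V³)
Q(-193) + 14644 = -1*(-193)³ + 14644 = -1*(-7189057) + 14644 = 7189057 + 14644 = 7203701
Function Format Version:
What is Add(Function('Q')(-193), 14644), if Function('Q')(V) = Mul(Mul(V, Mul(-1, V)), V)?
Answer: 7203701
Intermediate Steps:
Function('Q')(V) = Mul(-1, Pow(V, 3)) (Function('Q')(V) = Mul(Mul(-1, Pow(V, 2)), V) = Mul(-1, Pow(V, 3)))
Add(Function('Q')(-193), 14644) = Add(Mul(-1, Pow(-193, 3)), 14644) = Add(Mul(-1, -7189057), 14644) = Add(7189057, 14644) = 7203701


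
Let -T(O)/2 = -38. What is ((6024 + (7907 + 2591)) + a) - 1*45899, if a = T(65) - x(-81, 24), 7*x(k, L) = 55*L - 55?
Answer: -206372/7 ≈ -29482.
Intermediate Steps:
T(O) = 76 (T(O) = -2*(-38) = 76)
x(k, L) = -55/7 + 55*L/7 (x(k, L) = (55*L - 55)/7 = (-55 + 55*L)/7 = -55/7 + 55*L/7)
a = -733/7 (a = 76 - (-55/7 + (55/7)*24) = 76 - (-55/7 + 1320/7) = 76 - 1*1265/7 = 76 - 1265/7 = -733/7 ≈ -104.71)
((6024 + (7907 + 2591)) + a) - 1*45899 = ((6024 + (7907 + 2591)) - 733/7) - 1*45899 = ((6024 + 10498) - 733/7) - 45899 = (16522 - 733/7) - 45899 = 114921/7 - 45899 = -206372/7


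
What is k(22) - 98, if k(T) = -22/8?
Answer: -403/4 ≈ -100.75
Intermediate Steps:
k(T) = -11/4 (k(T) = -22*⅛ = -11/4)
k(22) - 98 = -11/4 - 98 = -403/4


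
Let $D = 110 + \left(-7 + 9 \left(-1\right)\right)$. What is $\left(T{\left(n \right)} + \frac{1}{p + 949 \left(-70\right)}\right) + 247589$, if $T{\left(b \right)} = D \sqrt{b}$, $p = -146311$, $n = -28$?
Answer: $\frac{52672331448}{212741} + 188 i \sqrt{7} \approx 2.4759 \cdot 10^{5} + 497.4 i$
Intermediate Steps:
$D = 94$ ($D = 110 - 16 = 94$)
$T{\left(b \right)} = 94 \sqrt{b}$
$\left(T{\left(n \right)} + \frac{1}{p + 949 \left(-70\right)}\right) + 247589 = \left(94 \sqrt{-28} + \frac{1}{-146311 + 949 \left(-70\right)}\right) + 247589 = \left(94 \cdot 2 i \sqrt{7} + \frac{1}{-146311 - 66430}\right) + 247589 = \left(188 i \sqrt{7} + \frac{1}{-212741}\right) + 247589 = \left(188 i \sqrt{7} - \frac{1}{212741}\right) + 247589 = \left(- \frac{1}{212741} + 188 i \sqrt{7}\right) + 247589 = \frac{52672331448}{212741} + 188 i \sqrt{7}$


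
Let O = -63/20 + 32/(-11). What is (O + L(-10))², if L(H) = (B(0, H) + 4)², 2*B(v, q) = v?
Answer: 4782969/48400 ≈ 98.822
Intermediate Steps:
O = -1333/220 (O = -63*1/20 + 32*(-1/11) = -63/20 - 32/11 = -1333/220 ≈ -6.0591)
B(v, q) = v/2
L(H) = 16 (L(H) = ((½)*0 + 4)² = (0 + 4)² = 4² = 16)
(O + L(-10))² = (-1333/220 + 16)² = (2187/220)² = 4782969/48400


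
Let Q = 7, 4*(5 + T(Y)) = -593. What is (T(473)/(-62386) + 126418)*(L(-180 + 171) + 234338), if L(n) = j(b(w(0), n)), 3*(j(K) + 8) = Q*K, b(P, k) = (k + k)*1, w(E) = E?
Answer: 923881166390430/31193 ≈ 2.9618e+10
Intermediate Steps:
T(Y) = -613/4 (T(Y) = -5 + (¼)*(-593) = -5 - 593/4 = -613/4)
b(P, k) = 2*k (b(P, k) = (2*k)*1 = 2*k)
j(K) = -8 + 7*K/3 (j(K) = -8 + (7*K)/3 = -8 + 7*K/3)
L(n) = -8 + 14*n/3 (L(n) = -8 + 7*(2*n)/3 = -8 + 14*n/3)
(T(473)/(-62386) + 126418)*(L(-180 + 171) + 234338) = (-613/4/(-62386) + 126418)*((-8 + 14*(-180 + 171)/3) + 234338) = (-613/4*(-1/62386) + 126418)*((-8 + (14/3)*(-9)) + 234338) = (613/249544 + 126418)*((-8 - 42) + 234338) = 31546854005*(-50 + 234338)/249544 = (31546854005/249544)*234288 = 923881166390430/31193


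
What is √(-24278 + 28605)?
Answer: √4327 ≈ 65.780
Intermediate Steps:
√(-24278 + 28605) = √4327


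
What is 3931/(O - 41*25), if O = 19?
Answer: -3931/1006 ≈ -3.9076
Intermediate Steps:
3931/(O - 41*25) = 3931/(19 - 41*25) = 3931/(19 - 1025) = 3931/(-1006) = 3931*(-1/1006) = -3931/1006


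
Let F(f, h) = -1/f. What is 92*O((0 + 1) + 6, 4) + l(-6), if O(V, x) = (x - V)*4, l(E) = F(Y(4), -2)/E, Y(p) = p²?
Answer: -105983/96 ≈ -1104.0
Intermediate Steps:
l(E) = -1/(16*E) (l(E) = (-1/(4²))/E = (-1/16)/E = (-1*1/16)/E = -1/16/E = -1/(16*E))
O(V, x) = -4*V + 4*x
92*O((0 + 1) + 6, 4) + l(-6) = 92*(-4*((0 + 1) + 6) + 4*4) - 1/16/(-6) = 92*(-4*(1 + 6) + 16) - 1/16*(-⅙) = 92*(-4*7 + 16) + 1/96 = 92*(-28 + 16) + 1/96 = 92*(-12) + 1/96 = -1104 + 1/96 = -105983/96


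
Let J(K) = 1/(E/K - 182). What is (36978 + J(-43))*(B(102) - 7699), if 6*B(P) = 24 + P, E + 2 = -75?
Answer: -2200073153762/7749 ≈ -2.8392e+8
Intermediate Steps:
E = -77 (E = -2 - 75 = -77)
B(P) = 4 + P/6 (B(P) = (24 + P)/6 = 4 + P/6)
J(K) = 1/(-182 - 77/K) (J(K) = 1/(-77/K - 182) = 1/(-182 - 77/K))
(36978 + J(-43))*(B(102) - 7699) = (36978 - 1*(-43)/(77 + 182*(-43)))*((4 + (⅙)*102) - 7699) = (36978 - 1*(-43)/(77 - 7826))*((4 + 17) - 7699) = (36978 - 1*(-43)/(-7749))*(21 - 7699) = (36978 - 1*(-43)*(-1/7749))*(-7678) = (36978 - 43/7749)*(-7678) = (286542479/7749)*(-7678) = -2200073153762/7749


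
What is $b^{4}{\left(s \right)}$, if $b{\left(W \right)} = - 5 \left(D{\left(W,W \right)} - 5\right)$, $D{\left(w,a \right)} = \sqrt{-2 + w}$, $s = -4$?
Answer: $625 \left(5 - i \sqrt{6}\right)^{4} \approx -1.4938 \cdot 10^{5} - 5.8175 \cdot 10^{5} i$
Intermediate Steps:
$b{\left(W \right)} = 25 - 5 \sqrt{-2 + W}$ ($b{\left(W \right)} = - 5 \left(\sqrt{-2 + W} - 5\right) = - 5 \left(-5 + \sqrt{-2 + W}\right) = 25 - 5 \sqrt{-2 + W}$)
$b^{4}{\left(s \right)} = \left(25 - 5 \sqrt{-2 - 4}\right)^{4} = \left(25 - 5 \sqrt{-6}\right)^{4} = \left(25 - 5 i \sqrt{6}\right)^{4}$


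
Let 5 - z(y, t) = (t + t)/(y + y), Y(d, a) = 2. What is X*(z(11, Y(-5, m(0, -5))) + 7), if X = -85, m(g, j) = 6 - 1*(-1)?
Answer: -11050/11 ≈ -1004.5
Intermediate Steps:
m(g, j) = 7 (m(g, j) = 6 + 1 = 7)
z(y, t) = 5 - t/y (z(y, t) = 5 - (t + t)/(y + y) = 5 - 2*t/(2*y) = 5 - 2*t*1/(2*y) = 5 - t/y)
X*(z(11, Y(-5, m(0, -5))) + 7) = -85*((5 - 1*2/11) + 7) = -85*((5 - 1*2*1/11) + 7) = -85*((5 - 2/11) + 7) = -85*(53/11 + 7) = -85*130/11 = -11050/11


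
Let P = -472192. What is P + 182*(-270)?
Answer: -521332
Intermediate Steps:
P + 182*(-270) = -472192 + 182*(-270) = -472192 - 49140 = -521332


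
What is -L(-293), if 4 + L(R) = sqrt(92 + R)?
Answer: 4 - I*sqrt(201) ≈ 4.0 - 14.177*I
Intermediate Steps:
L(R) = -4 + sqrt(92 + R)
-L(-293) = -(-4 + sqrt(92 - 293)) = -(-4 + sqrt(-201)) = -(-4 + I*sqrt(201)) = 4 - I*sqrt(201)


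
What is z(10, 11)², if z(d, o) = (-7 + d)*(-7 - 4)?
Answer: 1089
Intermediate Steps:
z(d, o) = 77 - 11*d (z(d, o) = (-7 + d)*(-11) = 77 - 11*d)
z(10, 11)² = (77 - 11*10)² = (77 - 110)² = (-33)² = 1089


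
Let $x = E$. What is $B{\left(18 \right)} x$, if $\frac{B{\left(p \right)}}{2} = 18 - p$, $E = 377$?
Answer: $0$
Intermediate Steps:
$x = 377$
$B{\left(p \right)} = 36 - 2 p$ ($B{\left(p \right)} = 2 \left(18 - p\right) = 36 - 2 p$)
$B{\left(18 \right)} x = \left(36 - 36\right) 377 = 0 \cdot 377 = 0$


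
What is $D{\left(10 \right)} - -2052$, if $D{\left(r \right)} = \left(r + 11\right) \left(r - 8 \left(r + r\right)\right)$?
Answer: $-1098$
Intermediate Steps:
$D{\left(r \right)} = - 15 r \left(11 + r\right)$ ($D{\left(r \right)} = \left(11 + r\right) \left(r - 8 \cdot 2 r\right) = \left(11 + r\right) \left(r - 16 r\right) = \left(11 + r\right) \left(- 15 r\right) = - 15 r \left(11 + r\right)$)
$D{\left(10 \right)} - -2052 = \left(-15\right) 10 \left(11 + 10\right) - -2052 = \left(-15\right) 10 \cdot 21 + 2052 = -3150 + 2052 = -1098$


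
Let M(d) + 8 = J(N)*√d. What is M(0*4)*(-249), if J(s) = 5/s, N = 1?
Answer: 1992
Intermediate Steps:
M(d) = -8 + 5*√d (M(d) = -8 + (5/1)*√d = -8 + (5*1)*√d = -8 + 5*√d)
M(0*4)*(-249) = (-8 + 5*√(0*4))*(-249) = (-8 + 5*√0)*(-249) = (-8 + 5*0)*(-249) = (-8 + 0)*(-249) = -8*(-249) = 1992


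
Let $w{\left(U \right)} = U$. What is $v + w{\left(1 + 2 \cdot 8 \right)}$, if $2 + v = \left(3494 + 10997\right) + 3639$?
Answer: $18145$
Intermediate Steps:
$v = 18128$ ($v = -2 + \left(\left(3494 + 10997\right) + 3639\right) = -2 + \left(14491 + 3639\right) = -2 + 18130 = 18128$)
$v + w{\left(1 + 2 \cdot 8 \right)} = 18128 + \left(1 + 2 \cdot 8\right) = 18128 + \left(1 + 16\right) = 18128 + 17 = 18145$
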